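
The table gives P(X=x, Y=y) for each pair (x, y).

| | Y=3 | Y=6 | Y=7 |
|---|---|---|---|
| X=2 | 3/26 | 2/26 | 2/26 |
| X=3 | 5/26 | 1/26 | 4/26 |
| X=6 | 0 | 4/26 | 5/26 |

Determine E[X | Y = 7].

P(Y = 7) = 11/26.
Σ X·P over the event = 2·(2/26) + 3·(4/26) + 6·(5/26) = 23/13.
E[X | Y = 7] = (23/13) / (11/26) = 46/11.

46/11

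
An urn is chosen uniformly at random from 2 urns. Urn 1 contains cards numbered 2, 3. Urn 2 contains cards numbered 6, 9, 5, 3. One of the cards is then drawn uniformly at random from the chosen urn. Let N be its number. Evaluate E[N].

E[N | urn 1] = (2+3)/2 = 5/2.
E[N | urn 2] = (6+9+5+3)/4 = 23/4.
By the law of total expectation,
E[N] = (1/2)·(5/2) + (1/2)·(23/4) = 33/8.

33/8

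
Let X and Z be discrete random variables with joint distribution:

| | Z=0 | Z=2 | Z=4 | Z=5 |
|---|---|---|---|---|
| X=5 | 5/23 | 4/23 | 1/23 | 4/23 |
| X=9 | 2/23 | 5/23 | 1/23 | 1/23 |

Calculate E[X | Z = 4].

7

P(Z = 4) = 2/23.
Σ X·P over the event = 5·(1/23) + 9·(1/23) = 14/23.
E[X | Z = 4] = (14/23) / (2/23) = 7.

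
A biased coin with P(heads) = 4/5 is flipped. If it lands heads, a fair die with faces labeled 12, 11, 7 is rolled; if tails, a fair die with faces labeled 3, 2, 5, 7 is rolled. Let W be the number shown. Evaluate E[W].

177/20

E[W | heads] = (12+11+7)/3 = 10.
E[W | tails] = (3+2+5+7)/4 = 17/4.
By the law of total expectation,
E[W] = (4/5)·(10) + (1/5)·(17/4) = 177/20.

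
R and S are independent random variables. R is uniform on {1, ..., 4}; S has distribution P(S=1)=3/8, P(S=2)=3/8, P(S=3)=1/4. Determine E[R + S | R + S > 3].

116/23

P(R + S > 3) = 23/32.
Summing (R+S)·P(x,y) over outcomes with R + S > 3 gives 29/8.
E[R + S | R + S > 3] = (29/8) / (23/32) = 116/23.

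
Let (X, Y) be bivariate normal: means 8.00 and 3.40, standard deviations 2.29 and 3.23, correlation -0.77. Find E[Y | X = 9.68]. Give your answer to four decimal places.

The regression of Y on X has slope ρ·σ_Y/σ_X and passes through (μ_X, μ_Y).
E[Y | X=9.68] = 3.40 + (-0.77)·(3.23/2.29)·(9.68 − (8.00)) = 3.40 + (-1.0861)·(1.68) = 1.5754.

1.5754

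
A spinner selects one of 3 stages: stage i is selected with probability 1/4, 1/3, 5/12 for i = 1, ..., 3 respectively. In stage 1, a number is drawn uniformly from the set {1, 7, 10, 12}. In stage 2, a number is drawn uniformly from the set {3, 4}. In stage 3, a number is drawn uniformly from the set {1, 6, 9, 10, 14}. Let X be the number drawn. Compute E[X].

E[X | stage 1] = (1+7+10+12)/4 = 15/2.
E[X | stage 2] = (3+4)/2 = 7/2.
E[X | stage 3] = (1+6+9+10+14)/5 = 8.
By the law of total expectation,
E[X] = (1/4)·(15/2) + (1/3)·(7/2) + (5/12)·(8) = 51/8.

51/8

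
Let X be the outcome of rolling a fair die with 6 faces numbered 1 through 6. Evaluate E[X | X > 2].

Given X > 2, X is equally likely to be any of {3, 4, 5, 6}.
E[X | X > 2] = (3 + 4 + 5 + 6) / 4 = 9/2.

9/2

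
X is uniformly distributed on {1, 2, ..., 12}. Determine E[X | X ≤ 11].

6

Given X ≤ 11, X is equally likely to be any of {1, 2, 3, 4, 5, 6, 7, 8, 9, 10, 11}.
E[X | X ≤ 11] = (1 + 2 + 3 + 4 + 5 + 6 + 7 + 8 + 9 + 10 + 11) / 11 = 6.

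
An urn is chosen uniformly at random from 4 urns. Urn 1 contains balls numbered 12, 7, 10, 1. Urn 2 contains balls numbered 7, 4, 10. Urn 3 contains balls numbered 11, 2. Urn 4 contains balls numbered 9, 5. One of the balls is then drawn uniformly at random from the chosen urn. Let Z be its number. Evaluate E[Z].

7

E[Z | urn 1] = (12+7+10+1)/4 = 15/2.
E[Z | urn 2] = (7+4+10)/3 = 7.
E[Z | urn 3] = (11+2)/2 = 13/2.
E[Z | urn 4] = (9+5)/2 = 7.
E[Z] = (1/4)·(15/2) + (1/4)·(7) + (1/4)·(13/2) + (1/4)·(7) = 7.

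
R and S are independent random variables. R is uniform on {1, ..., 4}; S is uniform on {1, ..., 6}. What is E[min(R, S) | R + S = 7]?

9/4

Outcomes with R + S = 7: (1,6), (2,5), (3,4), (4,3), each with probability 1/24.
E[min(R, S) | R + S = 7] = (1 + 2 + 3 + 3) / 4 = 9/4.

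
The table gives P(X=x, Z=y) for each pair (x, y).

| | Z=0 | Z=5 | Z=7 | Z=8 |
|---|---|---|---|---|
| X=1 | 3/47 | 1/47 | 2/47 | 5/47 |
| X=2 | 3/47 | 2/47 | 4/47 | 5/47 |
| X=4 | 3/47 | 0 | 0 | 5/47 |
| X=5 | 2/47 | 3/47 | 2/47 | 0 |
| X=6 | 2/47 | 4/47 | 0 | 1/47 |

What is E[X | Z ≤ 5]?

87/23

P(Z ≤ 5) = 23/47.
Summing X·P(X=x,Z=y) over the conditioning event gives 87/47.
E[X | Z ≤ 5] = (87/47) / (23/47) = 87/23.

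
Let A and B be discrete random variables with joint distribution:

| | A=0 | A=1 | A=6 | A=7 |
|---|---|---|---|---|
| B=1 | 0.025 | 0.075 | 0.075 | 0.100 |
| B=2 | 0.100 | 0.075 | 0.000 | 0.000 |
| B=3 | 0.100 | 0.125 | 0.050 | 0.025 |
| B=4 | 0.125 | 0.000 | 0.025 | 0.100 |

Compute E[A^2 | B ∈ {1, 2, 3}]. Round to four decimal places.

P(B ∈ {1, 2, 3}) = 0.750.
Summing A^2·P(A=x,B=y) over the conditioning event gives 10.900.
E[A^2 | B ∈ {1, 2, 3}] = (10.900) / (0.750) = 14.5333.

14.5333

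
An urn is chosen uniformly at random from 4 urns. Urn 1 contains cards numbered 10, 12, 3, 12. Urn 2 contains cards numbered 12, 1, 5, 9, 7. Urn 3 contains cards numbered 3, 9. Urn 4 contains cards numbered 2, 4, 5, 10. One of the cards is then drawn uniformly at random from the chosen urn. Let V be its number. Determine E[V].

E[V | urn 1] = (10+12+3+12)/4 = 37/4.
E[V | urn 2] = (12+1+5+9+7)/5 = 34/5.
E[V | urn 3] = (3+9)/2 = 6.
E[V | urn 4] = (2+4+5+10)/4 = 21/4.
E[V] = (1/4)·(37/4) + (1/4)·(34/5) + (1/4)·(6) + (1/4)·(21/4) = 273/40.

273/40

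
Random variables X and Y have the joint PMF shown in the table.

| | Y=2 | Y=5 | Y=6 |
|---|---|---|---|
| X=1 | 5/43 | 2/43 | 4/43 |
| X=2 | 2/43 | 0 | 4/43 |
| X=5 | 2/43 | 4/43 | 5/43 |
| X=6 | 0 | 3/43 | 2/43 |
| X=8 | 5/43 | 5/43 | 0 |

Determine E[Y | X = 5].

54/11

P(X = 5) = 11/43.
Σ Y·P over the event = 2·(2/43) + 5·(4/43) + 6·(5/43) = 54/43.
E[Y | X = 5] = (54/43) / (11/43) = 54/11.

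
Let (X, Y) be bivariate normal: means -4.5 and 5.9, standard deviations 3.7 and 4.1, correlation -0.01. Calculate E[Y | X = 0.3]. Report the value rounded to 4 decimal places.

5.8468

The regression of Y on X has slope ρ·σ_Y/σ_X and passes through (μ_X, μ_Y).
E[Y | X=0.3] = 5.9 + (-0.01)·(4.1/3.7)·(0.3 − (-4.5)) = 5.9 + (-0.011081)·(4.8) = 5.8468.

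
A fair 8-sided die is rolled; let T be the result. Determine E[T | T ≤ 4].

5/2

Given T ≤ 4, T is equally likely to be any of {1, 2, 3, 4}.
E[T | T ≤ 4] = (1 + 2 + 3 + 4) / 4 = 5/2.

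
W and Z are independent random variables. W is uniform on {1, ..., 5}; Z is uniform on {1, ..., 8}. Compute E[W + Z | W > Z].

6

P(W > Z) = 1/4.
Summing (W+Z)·P(x,y) over outcomes with W > Z gives 3/2.
E[W + Z | W > Z] = (3/2) / (1/4) = 6.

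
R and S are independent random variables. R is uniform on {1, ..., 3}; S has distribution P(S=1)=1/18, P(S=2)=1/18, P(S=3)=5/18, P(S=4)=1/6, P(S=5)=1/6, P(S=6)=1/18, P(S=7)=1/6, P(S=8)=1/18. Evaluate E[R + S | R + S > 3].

P(R + S > 3) = 17/18.
Summing (R+S)·P(x,y) over outcomes with R + S > 3 gives 170/27.
E[R + S | R + S > 3] = (170/27) / (17/18) = 20/3.

20/3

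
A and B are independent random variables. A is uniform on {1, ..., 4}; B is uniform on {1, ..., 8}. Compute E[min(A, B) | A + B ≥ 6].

P(A + B ≥ 6) = 11/16.
Summing min(A,B)·P(x,y) over outcomes with A + B ≥ 6 gives 57/32.
E[min(A, B) | A + B ≥ 6] = (57/32) / (11/16) = 57/22.

57/22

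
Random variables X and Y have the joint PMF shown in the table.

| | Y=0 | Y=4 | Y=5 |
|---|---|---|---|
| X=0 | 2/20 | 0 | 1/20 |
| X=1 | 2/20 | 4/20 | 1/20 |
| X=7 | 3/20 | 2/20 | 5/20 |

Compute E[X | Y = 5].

36/7

P(Y = 5) = 7/20.
Σ X·P over the event = 0·(1/20) + 1·(1/20) + 7·(5/20) = 9/5.
E[X | Y = 5] = (9/5) / (7/20) = 36/7.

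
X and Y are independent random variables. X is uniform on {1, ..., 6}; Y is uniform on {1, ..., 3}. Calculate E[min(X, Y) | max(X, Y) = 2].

Outcomes with max(X, Y) = 2: (1,2), (2,1), (2,2), each with probability 1/18.
E[min(X, Y) | max(X, Y) = 2] = (1 + 1 + 2) / 3 = 4/3.

4/3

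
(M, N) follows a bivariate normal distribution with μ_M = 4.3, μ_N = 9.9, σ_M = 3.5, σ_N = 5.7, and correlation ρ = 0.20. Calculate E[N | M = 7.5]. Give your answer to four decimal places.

The regression of N on M has slope ρ·σ_N/σ_M and passes through (μ_M, μ_N).
E[N | M=7.5] = 9.9 + (0.20)·(5.7/3.5)·(7.5 − (4.3)) = 9.9 + (0.32571)·(3.2) = 10.9423.

10.9423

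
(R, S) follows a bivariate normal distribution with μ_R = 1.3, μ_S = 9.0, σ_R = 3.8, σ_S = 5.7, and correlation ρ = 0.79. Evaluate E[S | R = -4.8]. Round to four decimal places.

For a bivariate normal, E[S | R=x] = μ_S + ρ·(σ_S/σ_R)·(x − μ_R).
E[S | R=-4.8] = 9.0 + (0.79)·(5.7/3.8)·(-4.8 − (1.3)) = 9.0 + (1.185)·(-6.1) = 1.7715.

1.7715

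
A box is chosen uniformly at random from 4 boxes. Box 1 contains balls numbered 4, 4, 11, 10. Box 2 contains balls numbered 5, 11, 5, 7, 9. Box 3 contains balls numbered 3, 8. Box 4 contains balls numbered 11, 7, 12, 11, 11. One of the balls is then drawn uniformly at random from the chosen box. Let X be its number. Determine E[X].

611/80

E[X | box 1] = (4+4+11+10)/4 = 29/4.
E[X | box 2] = (5+11+5+7+9)/5 = 37/5.
E[X | box 3] = (3+8)/2 = 11/2.
E[X | box 4] = (11+7+12+11+11)/5 = 52/5.
By the law of total expectation,
E[X] = (1/4)·(29/4) + (1/4)·(37/5) + (1/4)·(11/2) + (1/4)·(52/5) = 611/80.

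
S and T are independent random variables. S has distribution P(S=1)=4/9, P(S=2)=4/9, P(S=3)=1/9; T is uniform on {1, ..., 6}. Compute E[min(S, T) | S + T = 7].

5/3

P(S + T = 7) = 1/6.
Summing min(S,T)·P(x,y) over outcomes with S + T = 7 gives 5/18.
E[min(S, T) | S + T = 7] = (5/18) / (1/6) = 5/3.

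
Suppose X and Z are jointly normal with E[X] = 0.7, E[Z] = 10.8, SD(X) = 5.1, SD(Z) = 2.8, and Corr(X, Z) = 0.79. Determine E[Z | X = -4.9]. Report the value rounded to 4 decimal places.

8.3711

For a bivariate normal, E[Z | X=x] = μ_Z + ρ·(σ_Z/σ_X)·(x − μ_X).
E[Z | X=-4.9] = 10.8 + (0.79)·(2.8/5.1)·(-4.9 − (0.7)) = 10.8 + (0.43373)·(-5.6) = 8.3711.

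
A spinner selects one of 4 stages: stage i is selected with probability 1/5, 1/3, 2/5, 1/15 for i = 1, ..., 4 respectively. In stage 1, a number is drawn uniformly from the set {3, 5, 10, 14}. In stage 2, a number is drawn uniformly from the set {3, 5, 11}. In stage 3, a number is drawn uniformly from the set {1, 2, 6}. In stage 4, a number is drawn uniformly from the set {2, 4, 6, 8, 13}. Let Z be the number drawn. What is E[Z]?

E[Z | stage 1] = (3+5+10+14)/4 = 8.
E[Z | stage 2] = (3+5+11)/3 = 19/3.
E[Z | stage 3] = (1+2+6)/3 = 3.
E[Z | stage 4] = (2+4+6+8+13)/5 = 33/5.
By the law of total expectation,
E[Z] = (1/5)·(8) + (1/3)·(19/3) + (2/5)·(3) + (1/15)·(33/5) = 1204/225.

1204/225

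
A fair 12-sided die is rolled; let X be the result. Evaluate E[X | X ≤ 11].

Given X ≤ 11, X is equally likely to be any of {1, 2, 3, 4, 5, 6, 7, 8, 9, 10, 11}.
E[X | X ≤ 11] = (1 + 2 + 3 + 4 + 5 + 6 + 7 + 8 + 9 + 10 + 11) / 11 = 6.

6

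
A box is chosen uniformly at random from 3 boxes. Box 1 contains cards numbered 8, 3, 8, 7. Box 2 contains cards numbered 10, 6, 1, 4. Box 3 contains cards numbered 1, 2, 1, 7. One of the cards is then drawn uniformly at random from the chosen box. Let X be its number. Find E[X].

E[X | box 1] = (8+3+8+7)/4 = 13/2.
E[X | box 2] = (10+6+1+4)/4 = 21/4.
E[X | box 3] = (1+2+1+7)/4 = 11/4.
E[X] = (1/3)·(13/2) + (1/3)·(21/4) + (1/3)·(11/4) = 29/6.

29/6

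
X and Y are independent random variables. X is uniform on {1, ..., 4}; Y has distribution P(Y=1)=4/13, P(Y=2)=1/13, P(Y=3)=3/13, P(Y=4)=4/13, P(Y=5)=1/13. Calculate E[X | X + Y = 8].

P(X + Y = 8) = 5/52.
Summing X·P(x,y) over outcomes with X + Y = 8 gives 19/52.
E[X | X + Y = 8] = (19/52) / (5/52) = 19/5.

19/5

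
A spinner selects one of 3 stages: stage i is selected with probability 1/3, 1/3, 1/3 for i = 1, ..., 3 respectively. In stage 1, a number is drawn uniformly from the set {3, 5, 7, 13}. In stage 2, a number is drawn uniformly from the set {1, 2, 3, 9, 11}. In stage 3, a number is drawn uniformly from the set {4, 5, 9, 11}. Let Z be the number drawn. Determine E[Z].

389/60

E[Z | stage 1] = (3+5+7+13)/4 = 7.
E[Z | stage 2] = (1+2+3+9+11)/5 = 26/5.
E[Z | stage 3] = (4+5+9+11)/4 = 29/4.
E[Z] = (1/3)·(7) + (1/3)·(26/5) + (1/3)·(29/4) = 389/60.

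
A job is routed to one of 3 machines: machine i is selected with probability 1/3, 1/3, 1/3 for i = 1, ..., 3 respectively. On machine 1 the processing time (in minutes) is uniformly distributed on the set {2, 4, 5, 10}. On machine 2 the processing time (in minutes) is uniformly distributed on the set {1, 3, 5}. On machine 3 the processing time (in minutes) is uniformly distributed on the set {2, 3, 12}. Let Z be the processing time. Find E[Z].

167/36

E[Z | machine 1] = (2+4+5+10)/4 = 21/4.
E[Z | machine 2] = (1+3+5)/3 = 3.
E[Z | machine 3] = (2+3+12)/3 = 17/3.
E[Z] = (1/3)·(21/4) + (1/3)·(3) + (1/3)·(17/3) = 167/36.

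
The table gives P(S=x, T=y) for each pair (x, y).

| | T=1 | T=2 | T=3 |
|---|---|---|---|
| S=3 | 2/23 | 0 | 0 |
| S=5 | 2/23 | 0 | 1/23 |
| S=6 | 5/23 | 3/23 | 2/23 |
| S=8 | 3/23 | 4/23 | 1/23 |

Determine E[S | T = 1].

35/6

P(T = 1) = 12/23.
Σ S·P over the event = 3·(2/23) + 5·(2/23) + 6·(5/23) + 8·(3/23) = 70/23.
E[S | T = 1] = (70/23) / (12/23) = 35/6.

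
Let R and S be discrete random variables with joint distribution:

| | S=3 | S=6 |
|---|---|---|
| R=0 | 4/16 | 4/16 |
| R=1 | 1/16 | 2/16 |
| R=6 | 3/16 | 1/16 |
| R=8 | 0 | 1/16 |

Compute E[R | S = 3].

19/8

P(S = 3) = 1/2.
Summing R·P(R=x,S=y) over the conditioning event gives 19/16.
E[R | S = 3] = (19/16) / (1/2) = 19/8.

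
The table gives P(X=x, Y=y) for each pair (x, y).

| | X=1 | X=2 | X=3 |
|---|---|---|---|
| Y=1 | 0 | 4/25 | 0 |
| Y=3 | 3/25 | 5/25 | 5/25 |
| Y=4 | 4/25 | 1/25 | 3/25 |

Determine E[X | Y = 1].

P(Y = 1) = 4/25.
Σ X·P over the event = 2·(4/25) = 8/25.
E[X | Y = 1] = (8/25) / (4/25) = 2.

2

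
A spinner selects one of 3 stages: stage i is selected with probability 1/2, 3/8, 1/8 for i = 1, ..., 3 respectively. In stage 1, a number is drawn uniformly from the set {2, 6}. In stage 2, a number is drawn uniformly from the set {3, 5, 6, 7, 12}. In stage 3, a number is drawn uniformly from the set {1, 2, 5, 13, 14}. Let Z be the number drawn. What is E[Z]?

E[Z | stage 1] = (2+6)/2 = 4.
E[Z | stage 2] = (3+5+6+7+12)/5 = 33/5.
E[Z | stage 3] = (1+2+5+13+14)/5 = 7.
By the law of total expectation,
E[Z] = (1/2)·(4) + (3/8)·(33/5) + (1/8)·(7) = 107/20.

107/20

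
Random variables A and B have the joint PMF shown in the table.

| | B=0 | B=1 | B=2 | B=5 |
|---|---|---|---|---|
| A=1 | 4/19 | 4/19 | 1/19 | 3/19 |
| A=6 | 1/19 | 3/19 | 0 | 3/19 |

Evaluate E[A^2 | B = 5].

P(B = 5) = 6/19.
Σ A^2·P over the event = 1·(3/19) + 36·(3/19) = 111/19.
E[A^2 | B = 5] = (111/19) / (6/19) = 37/2.

37/2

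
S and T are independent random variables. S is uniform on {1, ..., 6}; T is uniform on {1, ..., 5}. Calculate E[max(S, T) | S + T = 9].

16/3

Outcomes with S + T = 9: (4,5), (5,4), (6,3), each with probability 1/30.
E[max(S, T) | S + T = 9] = (5 + 5 + 6) / 3 = 16/3.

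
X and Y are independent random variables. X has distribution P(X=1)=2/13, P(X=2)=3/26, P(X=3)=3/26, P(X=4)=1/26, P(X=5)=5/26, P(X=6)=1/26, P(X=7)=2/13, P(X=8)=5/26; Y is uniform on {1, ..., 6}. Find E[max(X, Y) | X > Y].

82/13

P(X > Y) = 7/12.
Summing max(X,Y)·P(x,y) over outcomes with X > Y gives 287/78.
E[max(X, Y) | X > Y] = (287/78) / (7/12) = 82/13.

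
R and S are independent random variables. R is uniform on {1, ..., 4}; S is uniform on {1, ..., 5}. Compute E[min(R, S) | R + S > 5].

27/10

P(R + S > 5) = 1/2.
Summing min(R,S)·P(x,y) over outcomes with R + S > 5 gives 27/20.
E[min(R, S) | R + S > 5] = (27/20) / (1/2) = 27/10.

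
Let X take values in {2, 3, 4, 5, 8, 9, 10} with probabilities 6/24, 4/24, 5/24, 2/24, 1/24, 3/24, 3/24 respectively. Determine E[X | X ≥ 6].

P(X ≥ 6) = 7/24.
Σ over the event: 8·1/24 + 9·1/8 + 10·1/8 = 65/24.
E[X | X ≥ 6] = (65/24) / (7/24) = 65/7.

65/7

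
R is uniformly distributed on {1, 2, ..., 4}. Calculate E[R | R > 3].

Given R > 3, R is equally likely to be any of {4}.
E[R | R > 3] = (4) / 1 = 4.

4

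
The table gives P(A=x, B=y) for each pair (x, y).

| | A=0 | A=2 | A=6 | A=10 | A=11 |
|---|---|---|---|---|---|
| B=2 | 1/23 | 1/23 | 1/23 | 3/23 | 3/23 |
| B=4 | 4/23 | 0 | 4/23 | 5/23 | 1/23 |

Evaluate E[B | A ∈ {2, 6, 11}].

3

P(A ∈ {2, 6, 11}) = 10/23.
Σ B·P over the event = 2·(1/23) + 2·(1/23) + 4·(4/23) + 2·(3/23) + 4·(1/23) = 30/23.
E[B | A ∈ {2, 6, 11}] = (30/23) / (10/23) = 3.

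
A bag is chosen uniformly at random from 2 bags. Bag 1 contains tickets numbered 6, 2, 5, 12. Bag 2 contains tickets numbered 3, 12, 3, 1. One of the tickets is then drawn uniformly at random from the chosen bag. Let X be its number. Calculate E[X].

11/2

E[X | bag 1] = (6+2+5+12)/4 = 25/4.
E[X | bag 2] = (3+12+3+1)/4 = 19/4.
E[X] = (1/2)·(25/4) + (1/2)·(19/4) = 11/2.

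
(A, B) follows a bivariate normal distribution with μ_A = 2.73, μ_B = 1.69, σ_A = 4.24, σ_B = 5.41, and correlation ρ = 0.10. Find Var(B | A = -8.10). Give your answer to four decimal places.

28.9754

For a bivariate normal, Var(B | A=x) = σ_B²(1 − ρ²).
Var(B | A=-8.10) = (5.41)²·(1 − (0.10)²) = 29.2681·0.99 = 28.9754.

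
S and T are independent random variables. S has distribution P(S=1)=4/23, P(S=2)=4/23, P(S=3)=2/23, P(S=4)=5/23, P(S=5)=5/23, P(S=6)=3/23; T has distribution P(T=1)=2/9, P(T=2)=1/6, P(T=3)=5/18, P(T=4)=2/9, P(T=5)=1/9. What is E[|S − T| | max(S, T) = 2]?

7/10

P(max(S, T) = 2) = 20/207.
Summing |S−T|·P(x,y) over outcomes with max(S, T) = 2 gives 14/207.
E[|S − T| | max(S, T) = 2] = (14/207) / (20/207) = 7/10.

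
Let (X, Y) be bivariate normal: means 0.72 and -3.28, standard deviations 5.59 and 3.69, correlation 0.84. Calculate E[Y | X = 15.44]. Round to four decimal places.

4.8821

E[Y | X=x] = μ_Y + ρ(σ_Y/σ_X)(x − μ_X) for jointly normal variables.
E[Y | X=15.44] = -3.28 + (0.84)·(3.69/5.59)·(15.44 − (0.72)) = -3.28 + (0.55449)·(14.72) = 4.8821.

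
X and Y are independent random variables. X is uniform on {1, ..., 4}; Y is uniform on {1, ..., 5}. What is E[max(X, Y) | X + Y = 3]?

P(X + Y = 3) = 1/10.
Summing max(X,Y)·P(x,y) over outcomes with X + Y = 3 gives 1/5.
E[max(X, Y) | X + Y = 3] = (1/5) / (1/10) = 2.

2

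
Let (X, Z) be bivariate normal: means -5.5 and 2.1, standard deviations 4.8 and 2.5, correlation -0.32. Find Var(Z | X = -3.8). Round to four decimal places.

For a bivariate normal, Var(Z | X=x) = σ_Z²(1 − ρ²).
Var(Z | X=-3.8) = (2.5)²·(1 − (-0.32)²) = 6.25·0.8976 = 5.6100.

5.6100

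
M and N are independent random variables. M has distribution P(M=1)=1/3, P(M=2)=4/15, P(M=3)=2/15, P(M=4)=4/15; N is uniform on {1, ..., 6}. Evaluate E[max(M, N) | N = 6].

6

P(N = 6) = 1/6.
Summing max(M,N)·P(x,y) over outcomes with N = 6 gives 1.
E[max(M, N) | N = 6] = (1) / (1/6) = 6.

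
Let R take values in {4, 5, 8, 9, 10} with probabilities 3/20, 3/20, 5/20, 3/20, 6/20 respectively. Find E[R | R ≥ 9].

P(R ≥ 9) = 9/20.
Σ over the event: 9·3/20 + 10·3/10 = 87/20.
E[R | R ≥ 9] = (87/20) / (9/20) = 29/3.

29/3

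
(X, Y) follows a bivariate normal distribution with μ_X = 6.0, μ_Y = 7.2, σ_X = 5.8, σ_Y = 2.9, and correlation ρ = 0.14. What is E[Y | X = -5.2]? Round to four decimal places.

For a bivariate normal, E[Y | X=x] = μ_Y + ρ·(σ_Y/σ_X)·(x − μ_X).
E[Y | X=-5.2] = 7.2 + (0.14)·(2.9/5.8)·(-5.2 − (6.0)) = 7.2 + (0.07)·(-11.2) = 6.4160.

6.4160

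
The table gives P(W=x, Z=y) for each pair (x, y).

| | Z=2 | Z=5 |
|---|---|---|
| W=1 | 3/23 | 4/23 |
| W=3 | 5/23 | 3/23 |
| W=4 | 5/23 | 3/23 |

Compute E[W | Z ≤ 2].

P(Z ≤ 2) = 13/23.
Σ W·P over the event = 1·(3/23) + 3·(5/23) + 4·(5/23) = 38/23.
E[W | Z ≤ 2] = (38/23) / (13/23) = 38/13.

38/13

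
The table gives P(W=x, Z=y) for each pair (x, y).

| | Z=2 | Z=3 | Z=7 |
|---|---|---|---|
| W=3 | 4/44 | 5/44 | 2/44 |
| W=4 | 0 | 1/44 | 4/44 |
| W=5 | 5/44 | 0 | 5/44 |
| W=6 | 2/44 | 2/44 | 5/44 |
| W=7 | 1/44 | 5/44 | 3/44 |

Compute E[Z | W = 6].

P(W = 6) = 9/44.
Σ Z·P over the event = 2·(2/44) + 3·(2/44) + 7·(5/44) = 45/44.
E[Z | W = 6] = (45/44) / (9/44) = 5.

5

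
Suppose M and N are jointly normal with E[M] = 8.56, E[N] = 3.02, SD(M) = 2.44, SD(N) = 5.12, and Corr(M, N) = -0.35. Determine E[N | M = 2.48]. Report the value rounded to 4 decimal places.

7.4853

For a bivariate normal, E[N | M=x] = μ_N + ρ·(σ_N/σ_M)·(x − μ_M).
E[N | M=2.48] = 3.02 + (-0.35)·(5.12/2.44)·(2.48 − (8.56)) = 3.02 + (-0.73443)·(-6.08) = 7.4853.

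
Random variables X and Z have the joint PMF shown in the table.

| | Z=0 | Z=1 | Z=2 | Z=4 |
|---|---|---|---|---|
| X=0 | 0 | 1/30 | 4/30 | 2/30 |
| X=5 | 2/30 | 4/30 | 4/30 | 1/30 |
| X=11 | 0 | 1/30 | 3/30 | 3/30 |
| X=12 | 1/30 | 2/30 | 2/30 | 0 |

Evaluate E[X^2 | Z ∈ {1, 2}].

60

P(Z ∈ {1, 2}) = 7/10.
Σ X^2·P over the event = 0·(1/30) + 0·(4/30) + 25·(4/30) + 25·(4/30) + 121·(1/30) + 121·(3/30) + 144·(2/30) + 144·(2/30) = 42.
E[X^2 | Z ∈ {1, 2}] = (42) / (7/10) = 60.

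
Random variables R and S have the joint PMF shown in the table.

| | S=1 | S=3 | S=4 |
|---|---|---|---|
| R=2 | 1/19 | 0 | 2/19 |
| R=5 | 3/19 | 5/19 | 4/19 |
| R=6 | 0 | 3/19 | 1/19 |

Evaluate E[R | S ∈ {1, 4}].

P(S ∈ {1, 4}) = 11/19.
Summing R·P(R=x,S=y) over the conditioning event gives 47/19.
E[R | S ∈ {1, 4}] = (47/19) / (11/19) = 47/11.

47/11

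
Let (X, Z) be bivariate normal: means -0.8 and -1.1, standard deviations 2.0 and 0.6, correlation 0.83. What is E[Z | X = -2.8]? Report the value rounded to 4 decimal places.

The regression of Z on X has slope ρ·σ_Z/σ_X and passes through (μ_X, μ_Z).
E[Z | X=-2.8] = -1.1 + (0.83)·(0.6/2.0)·(-2.8 − (-0.8)) = -1.1 + (0.249)·(-2) = -1.5980.

-1.5980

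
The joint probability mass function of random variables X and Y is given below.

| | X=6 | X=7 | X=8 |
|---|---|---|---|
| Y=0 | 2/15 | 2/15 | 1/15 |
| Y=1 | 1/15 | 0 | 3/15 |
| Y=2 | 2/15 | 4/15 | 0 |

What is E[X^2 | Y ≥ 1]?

P(Y ≥ 1) = 2/3.
Summing X^2·P(X=x,Y=y) over the conditioning event gives 496/15.
E[X^2 | Y ≥ 1] = (496/15) / (2/3) = 248/5.

248/5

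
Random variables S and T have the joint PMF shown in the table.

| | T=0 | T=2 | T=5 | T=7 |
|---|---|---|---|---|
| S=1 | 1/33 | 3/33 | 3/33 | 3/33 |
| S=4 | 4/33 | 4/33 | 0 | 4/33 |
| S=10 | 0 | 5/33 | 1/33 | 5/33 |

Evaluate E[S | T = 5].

13/4

P(T = 5) = 4/33.
Σ S·P over the event = 1·(3/33) + 10·(1/33) = 13/33.
E[S | T = 5] = (13/33) / (4/33) = 13/4.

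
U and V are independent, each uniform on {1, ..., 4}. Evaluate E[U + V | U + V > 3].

72/13

P(U + V > 3) = 13/16.
Summing (U+V)·P(x,y) over outcomes with U + V > 3 gives 9/2.
E[U + V | U + V > 3] = (9/2) / (13/16) = 72/13.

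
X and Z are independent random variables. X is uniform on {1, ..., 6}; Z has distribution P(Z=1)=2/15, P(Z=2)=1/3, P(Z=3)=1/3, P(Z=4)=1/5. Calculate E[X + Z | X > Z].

P(X > Z) = 17/30.
Summing (X+Z)·P(x,y) over outcomes with X > Z gives 119/30.
E[X + Z | X > Z] = (119/30) / (17/30) = 7.

7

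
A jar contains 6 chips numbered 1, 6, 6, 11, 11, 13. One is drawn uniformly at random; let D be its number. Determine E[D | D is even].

P(D is even) = 1/3.
Σ over the event: 6·1/3 = 2.
E[D | D is even] = (2) / (1/3) = 6.

6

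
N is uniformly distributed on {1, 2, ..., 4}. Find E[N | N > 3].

Given N > 3, N is equally likely to be any of {4}.
E[N | N > 3] = (4) / 1 = 4.

4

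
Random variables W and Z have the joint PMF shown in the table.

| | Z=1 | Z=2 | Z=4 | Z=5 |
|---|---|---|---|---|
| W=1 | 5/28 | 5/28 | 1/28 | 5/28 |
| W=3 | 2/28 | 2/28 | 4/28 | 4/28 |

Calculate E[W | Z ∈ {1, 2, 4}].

P(Z ∈ {1, 2, 4}) = 19/28.
Σ W·P over the event = 1·(5/28) + 1·(5/28) + 1·(1/28) + 3·(2/28) + 3·(2/28) + 3·(4/28) = 5/4.
E[W | Z ∈ {1, 2, 4}] = (5/4) / (19/28) = 35/19.

35/19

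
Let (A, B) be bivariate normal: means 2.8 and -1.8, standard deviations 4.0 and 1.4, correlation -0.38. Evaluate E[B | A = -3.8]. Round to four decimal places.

-0.9222

For a bivariate normal, E[B | A=x] = μ_B + ρ·(σ_B/σ_A)·(x − μ_A).
E[B | A=-3.8] = -1.8 + (-0.38)·(1.4/4.0)·(-3.8 − (2.8)) = -1.8 + (-0.133)·(-6.6) = -0.9222.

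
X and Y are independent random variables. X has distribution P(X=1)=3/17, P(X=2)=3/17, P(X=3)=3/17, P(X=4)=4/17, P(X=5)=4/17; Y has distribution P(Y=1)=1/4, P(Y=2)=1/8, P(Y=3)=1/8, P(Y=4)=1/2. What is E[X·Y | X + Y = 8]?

79/5

P(X + Y = 8) = 5/34.
Summing XY·P(x,y) over outcomes with X + Y = 8 gives 79/34.
E[X·Y | X + Y = 8] = (79/34) / (5/34) = 79/5.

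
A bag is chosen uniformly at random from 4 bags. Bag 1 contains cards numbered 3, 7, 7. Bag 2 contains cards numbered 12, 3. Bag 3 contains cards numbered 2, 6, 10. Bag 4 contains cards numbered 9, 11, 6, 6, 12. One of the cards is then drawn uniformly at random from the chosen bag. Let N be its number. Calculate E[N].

E[N | bag 1] = (3+7+7)/3 = 17/3.
E[N | bag 2] = (12+3)/2 = 15/2.
E[N | bag 3] = (2+6+10)/3 = 6.
E[N | bag 4] = (9+11+6+6+12)/5 = 44/5.
E[N] = (1/4)·(17/3) + (1/4)·(15/2) + (1/4)·(6) + (1/4)·(44/5) = 839/120.

839/120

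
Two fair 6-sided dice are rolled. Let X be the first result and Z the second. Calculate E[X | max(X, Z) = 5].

35/9

Outcomes with max(X, Z) = 5: (1,5), (2,5), (3,5), (4,5), (5,1), (5,2), (5,3), (5,4), (5,5), each with probability 1/36.
E[X | max(X, Z) = 5] = (1 + 2 + 3 + 4 + 5 + 5 + 5 + 5 + 5) / 9 = 35/9.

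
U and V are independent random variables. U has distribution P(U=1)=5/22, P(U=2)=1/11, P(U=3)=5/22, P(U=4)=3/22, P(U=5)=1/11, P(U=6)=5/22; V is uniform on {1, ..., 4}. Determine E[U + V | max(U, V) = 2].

29/9

P(max(U, V) = 2) = 9/88.
Summing (U+V)·P(x,y) over outcomes with max(U, V) = 2 gives 29/88.
E[U + V | max(U, V) = 2] = (29/88) / (9/88) = 29/9.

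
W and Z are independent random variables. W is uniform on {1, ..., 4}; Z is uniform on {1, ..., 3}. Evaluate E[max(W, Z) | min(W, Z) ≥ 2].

P(min(W, Z) ≥ 2) = 1/2.
Summing max(W,Z)·P(x,y) over outcomes with min(W, Z) ≥ 2 gives 19/12.
E[max(W, Z) | min(W, Z) ≥ 2] = (19/12) / (1/2) = 19/6.

19/6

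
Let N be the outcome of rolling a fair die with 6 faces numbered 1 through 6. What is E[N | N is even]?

Given N is even, N is equally likely to be any of {2, 4, 6}.
E[N | N is even] = (2 + 4 + 6) / 3 = 4.

4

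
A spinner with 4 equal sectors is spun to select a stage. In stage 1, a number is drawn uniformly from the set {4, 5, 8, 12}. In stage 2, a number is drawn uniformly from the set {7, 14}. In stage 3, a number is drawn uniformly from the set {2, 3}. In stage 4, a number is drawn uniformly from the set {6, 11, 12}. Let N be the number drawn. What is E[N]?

E[N | stage 1] = (4+5+8+12)/4 = 29/4.
E[N | stage 2] = (7+14)/2 = 21/2.
E[N | stage 3] = (2+3)/2 = 5/2.
E[N | stage 4] = (6+11+12)/3 = 29/3.
By the law of total expectation,
E[N] = (1/4)·(29/4) + (1/4)·(21/2) + (1/4)·(5/2) + (1/4)·(29/3) = 359/48.

359/48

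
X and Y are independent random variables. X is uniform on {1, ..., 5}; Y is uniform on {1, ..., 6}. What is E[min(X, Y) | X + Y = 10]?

Outcomes with X + Y = 10: (4,6), (5,5), each with probability 1/30.
E[min(X, Y) | X + Y = 10] = (4 + 5) / 2 = 9/2.

9/2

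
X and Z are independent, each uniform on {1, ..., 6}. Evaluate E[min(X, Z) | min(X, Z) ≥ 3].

P(min(X, Z) ≥ 3) = 4/9.
Summing min(X,Z)·P(x,y) over outcomes with min(X, Z) ≥ 3 gives 31/18.
E[min(X, Z) | min(X, Z) ≥ 3] = (31/18) / (4/9) = 31/8.

31/8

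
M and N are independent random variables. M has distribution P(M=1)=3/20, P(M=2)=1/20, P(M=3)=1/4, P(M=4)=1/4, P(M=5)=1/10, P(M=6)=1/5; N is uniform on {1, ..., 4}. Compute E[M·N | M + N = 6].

103/13

P(M + N = 6) = 13/80.
Summing MN·P(x,y) over outcomes with M + N = 6 gives 103/80.
E[M·N | M + N = 6] = (103/80) / (13/80) = 103/13.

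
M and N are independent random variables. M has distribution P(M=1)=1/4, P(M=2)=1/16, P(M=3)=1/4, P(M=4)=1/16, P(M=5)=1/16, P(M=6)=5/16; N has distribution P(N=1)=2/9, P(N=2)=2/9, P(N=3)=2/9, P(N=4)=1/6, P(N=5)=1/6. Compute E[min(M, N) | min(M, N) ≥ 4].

31/7

P(min(M, N) ≥ 4) = 7/48.
Summing min(M,N)·P(x,y) over outcomes with min(M, N) ≥ 4 gives 31/48.
E[min(M, N) | min(M, N) ≥ 4] = (31/48) / (7/48) = 31/7.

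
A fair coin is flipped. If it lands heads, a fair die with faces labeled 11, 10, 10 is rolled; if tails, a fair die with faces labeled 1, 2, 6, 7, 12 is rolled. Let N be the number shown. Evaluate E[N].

239/30

E[N | heads] = (11+10+10)/3 = 31/3.
E[N | tails] = (1+2+6+7+12)/5 = 28/5.
By the law of total expectation,
E[N] = (1/2)·(31/3) + (1/2)·(28/5) = 239/30.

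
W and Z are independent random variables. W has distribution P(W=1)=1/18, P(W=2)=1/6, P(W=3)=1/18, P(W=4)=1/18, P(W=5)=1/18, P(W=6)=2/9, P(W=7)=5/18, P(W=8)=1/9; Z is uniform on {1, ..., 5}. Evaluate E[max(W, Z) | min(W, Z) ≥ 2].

P(min(W, Z) ≥ 2) = 34/45.
Summing max(W,Z)·P(x,y) over outcomes with min(W, Z) ≥ 2 gives 197/45.
E[max(W, Z) | min(W, Z) ≥ 2] = (197/45) / (34/45) = 197/34.

197/34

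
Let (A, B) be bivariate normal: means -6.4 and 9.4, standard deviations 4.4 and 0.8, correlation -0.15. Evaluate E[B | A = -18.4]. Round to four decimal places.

9.7273

The regression of B on A has slope ρ·σ_B/σ_A and passes through (μ_A, μ_B).
E[B | A=-18.4] = 9.4 + (-0.15)·(0.8/4.4)·(-18.4 − (-6.4)) = 9.4 + (-0.027273)·(-12) = 9.7273.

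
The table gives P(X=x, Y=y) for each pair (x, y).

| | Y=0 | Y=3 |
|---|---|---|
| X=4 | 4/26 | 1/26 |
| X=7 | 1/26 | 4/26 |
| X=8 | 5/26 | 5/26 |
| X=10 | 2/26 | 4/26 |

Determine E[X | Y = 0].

P(Y = 0) = 6/13.
Σ X·P over the event = 4·(4/26) + 7·(1/26) + 8·(5/26) + 10·(2/26) = 83/26.
E[X | Y = 0] = (83/26) / (6/13) = 83/12.

83/12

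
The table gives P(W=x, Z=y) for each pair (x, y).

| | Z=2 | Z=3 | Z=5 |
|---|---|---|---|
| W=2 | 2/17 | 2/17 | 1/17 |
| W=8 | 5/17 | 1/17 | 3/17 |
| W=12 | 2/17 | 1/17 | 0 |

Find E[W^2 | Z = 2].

616/9

P(Z = 2) = 9/17.
Summing W^2·P(W=x,Z=y) over the conditioning event gives 616/17.
E[W^2 | Z = 2] = (616/17) / (9/17) = 616/9.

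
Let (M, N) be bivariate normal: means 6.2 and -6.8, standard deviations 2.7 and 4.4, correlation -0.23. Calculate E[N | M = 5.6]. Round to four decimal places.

The regression of N on M has slope ρ·σ_N/σ_M and passes through (μ_M, μ_N).
E[N | M=5.6] = -6.8 + (-0.23)·(4.4/2.7)·(5.6 − (6.2)) = -6.8 + (-0.37481)·(-0.6) = -6.5751.

-6.5751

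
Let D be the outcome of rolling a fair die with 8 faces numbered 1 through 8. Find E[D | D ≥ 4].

6

Given D ≥ 4, D is equally likely to be any of {4, 5, 6, 7, 8}.
E[D | D ≥ 4] = (4 + 5 + 6 + 7 + 8) / 5 = 6.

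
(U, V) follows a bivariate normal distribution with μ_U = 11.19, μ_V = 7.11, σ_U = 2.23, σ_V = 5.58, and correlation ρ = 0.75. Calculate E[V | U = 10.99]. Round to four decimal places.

6.7347

E[V | U=x] = μ_V + ρ(σ_V/σ_U)(x − μ_U) for jointly normal variables.
E[V | U=10.99] = 7.11 + (0.75)·(5.58/2.23)·(10.99 − (11.19)) = 7.11 + (1.8767)·(-0.2) = 6.7347.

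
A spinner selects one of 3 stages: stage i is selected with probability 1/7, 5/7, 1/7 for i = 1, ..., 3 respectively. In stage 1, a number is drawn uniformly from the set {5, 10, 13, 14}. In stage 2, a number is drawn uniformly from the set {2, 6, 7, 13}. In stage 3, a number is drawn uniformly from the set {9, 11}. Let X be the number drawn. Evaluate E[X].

E[X | stage 1] = (5+10+13+14)/4 = 21/2.
E[X | stage 2] = (2+6+7+13)/4 = 7.
E[X | stage 3] = (9+11)/2 = 10.
E[X] = (1/7)·(21/2) + (5/7)·(7) + (1/7)·(10) = 111/14.

111/14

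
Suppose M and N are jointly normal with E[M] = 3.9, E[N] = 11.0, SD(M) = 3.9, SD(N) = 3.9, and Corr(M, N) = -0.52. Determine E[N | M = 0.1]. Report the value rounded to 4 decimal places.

E[N | M=x] = μ_N + ρ(σ_N/σ_M)(x − μ_M) for jointly normal variables.
E[N | M=0.1] = 11.0 + (-0.52)·(3.9/3.9)·(0.1 − (3.9)) = 11.0 + (-0.52)·(-3.8) = 12.9760.

12.9760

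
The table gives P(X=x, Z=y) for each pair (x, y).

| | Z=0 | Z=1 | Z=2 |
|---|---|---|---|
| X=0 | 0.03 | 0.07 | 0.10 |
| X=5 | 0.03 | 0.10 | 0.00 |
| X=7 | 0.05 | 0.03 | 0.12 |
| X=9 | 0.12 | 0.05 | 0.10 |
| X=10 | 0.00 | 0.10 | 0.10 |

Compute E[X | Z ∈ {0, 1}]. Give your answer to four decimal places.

P(Z ∈ {0, 1}) = 0.58.
Summing X·P(X=x,Z=y) over the conditioning event gives 3.74.
E[X | Z ∈ {0, 1}] = (3.74) / (0.58) = 6.4483.

6.4483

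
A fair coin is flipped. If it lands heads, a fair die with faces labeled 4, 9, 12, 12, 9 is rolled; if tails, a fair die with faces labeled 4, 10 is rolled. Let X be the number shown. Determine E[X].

81/10

E[X | heads] = (4+9+12+12+9)/5 = 46/5.
E[X | tails] = (4+10)/2 = 7.
By the law of total expectation,
E[X] = (1/2)·(46/5) + (1/2)·(7) = 81/10.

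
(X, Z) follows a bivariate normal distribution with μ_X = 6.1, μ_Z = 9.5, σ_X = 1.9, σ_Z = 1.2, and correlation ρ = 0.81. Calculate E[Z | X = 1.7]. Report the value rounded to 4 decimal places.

7.2491

E[Z | X=x] = μ_Z + ρ(σ_Z/σ_X)(x − μ_X) for jointly normal variables.
E[Z | X=1.7] = 9.5 + (0.81)·(1.2/1.9)·(1.7 − (6.1)) = 9.5 + (0.511579)·(-4.4) = 7.2491.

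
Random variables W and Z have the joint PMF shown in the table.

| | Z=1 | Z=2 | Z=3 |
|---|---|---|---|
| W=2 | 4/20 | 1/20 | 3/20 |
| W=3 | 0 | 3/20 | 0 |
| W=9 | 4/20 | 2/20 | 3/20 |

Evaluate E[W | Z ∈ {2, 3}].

31/6

P(Z ∈ {2, 3}) = 3/5.
Σ W·P over the event = 2·(1/20) + 2·(3/20) + 3·(3/20) + 9·(2/20) + 9·(3/20) = 31/10.
E[W | Z ∈ {2, 3}] = (31/10) / (3/5) = 31/6.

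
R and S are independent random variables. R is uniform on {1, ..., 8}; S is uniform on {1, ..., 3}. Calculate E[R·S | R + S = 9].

40/3

Outcomes with R + S = 9: (6,3), (7,2), (8,1), each with probability 1/24.
E[R·S | R + S = 9] = (18 + 14 + 8) / 3 = 40/3.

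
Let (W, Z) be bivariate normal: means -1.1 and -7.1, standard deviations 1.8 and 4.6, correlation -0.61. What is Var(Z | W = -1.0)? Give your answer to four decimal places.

13.2864

For a bivariate normal, Var(Z | W=x) = σ_Z²(1 − ρ²).
Var(Z | W=-1.0) = (4.6)²·(1 − (-0.61)²) = 21.16·0.6279 = 13.2864.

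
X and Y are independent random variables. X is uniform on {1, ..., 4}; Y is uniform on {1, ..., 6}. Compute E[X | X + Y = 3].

Outcomes with X + Y = 3: (1,2), (2,1), each with probability 1/24.
E[X | X + Y = 3] = (1 + 2) / 2 = 3/2.

3/2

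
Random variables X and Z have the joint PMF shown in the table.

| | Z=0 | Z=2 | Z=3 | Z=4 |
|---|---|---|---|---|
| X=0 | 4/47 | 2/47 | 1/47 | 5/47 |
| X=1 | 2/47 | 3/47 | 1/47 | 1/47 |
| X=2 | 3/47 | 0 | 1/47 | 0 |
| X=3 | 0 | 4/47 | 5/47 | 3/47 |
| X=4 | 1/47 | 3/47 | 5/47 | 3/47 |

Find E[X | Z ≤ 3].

11/5

P(Z ≤ 3) = 35/47.
Summing X·P(X=x,Z=y) over the conditioning event gives 77/47.
E[X | Z ≤ 3] = (77/47) / (35/47) = 11/5.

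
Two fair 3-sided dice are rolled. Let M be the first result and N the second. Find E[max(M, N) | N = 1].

2

Outcomes with N = 1: (1,1), (2,1), (3,1), each with probability 1/9.
E[max(M, N) | N = 1] = (1 + 2 + 3) / 3 = 2.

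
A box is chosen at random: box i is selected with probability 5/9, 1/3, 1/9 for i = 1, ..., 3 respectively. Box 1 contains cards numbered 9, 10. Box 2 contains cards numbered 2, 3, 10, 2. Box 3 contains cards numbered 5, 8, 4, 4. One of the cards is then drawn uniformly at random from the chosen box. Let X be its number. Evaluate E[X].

E[X | box 1] = (9+10)/2 = 19/2.
E[X | box 2] = (2+3+10+2)/4 = 17/4.
E[X | box 3] = (5+8+4+4)/4 = 21/4.
E[X] = (5/9)·(19/2) + (1/3)·(17/4) + (1/9)·(21/4) = 131/18.

131/18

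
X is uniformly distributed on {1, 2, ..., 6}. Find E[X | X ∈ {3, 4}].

P(X ∈ {3, 4}) = 1/3.
Σ over the event: 3·1/6 + 4·1/6 = 7/6.
E[X | X ∈ {3, 4}] = (7/6) / (1/3) = 7/2.

7/2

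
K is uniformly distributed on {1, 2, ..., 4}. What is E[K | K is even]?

Given K is even, K is equally likely to be any of {2, 4}.
E[K | K is even] = (2 + 4) / 2 = 3.

3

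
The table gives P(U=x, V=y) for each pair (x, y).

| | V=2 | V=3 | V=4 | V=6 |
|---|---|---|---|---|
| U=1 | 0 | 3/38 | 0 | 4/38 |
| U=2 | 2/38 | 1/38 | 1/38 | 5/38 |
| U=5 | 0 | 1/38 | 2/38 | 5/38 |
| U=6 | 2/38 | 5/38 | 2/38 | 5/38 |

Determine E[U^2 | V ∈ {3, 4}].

P(V ∈ {3, 4}) = 15/38.
Σ U^2·P over the event = 1·(3/38) + 4·(1/38) + 4·(1/38) + 25·(1/38) + 25·(2/38) + 36·(5/38) + 36·(2/38) = 169/19.
E[U^2 | V ∈ {3, 4}] = (169/19) / (15/38) = 338/15.

338/15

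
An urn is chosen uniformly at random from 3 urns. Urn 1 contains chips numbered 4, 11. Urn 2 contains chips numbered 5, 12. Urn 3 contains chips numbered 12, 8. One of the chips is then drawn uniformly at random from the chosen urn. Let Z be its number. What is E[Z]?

E[Z | urn 1] = (4+11)/2 = 15/2.
E[Z | urn 2] = (5+12)/2 = 17/2.
E[Z | urn 3] = (12+8)/2 = 10.
E[Z] = (1/3)·(15/2) + (1/3)·(17/2) + (1/3)·(10) = 26/3.

26/3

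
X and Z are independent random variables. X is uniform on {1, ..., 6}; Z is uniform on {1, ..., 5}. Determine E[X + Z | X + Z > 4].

175/24

P(X + Z > 4) = 4/5.
Summing (X+Z)·P(x,y) over outcomes with X + Z > 4 gives 35/6.
E[X + Z | X + Z > 4] = (35/6) / (4/5) = 175/24.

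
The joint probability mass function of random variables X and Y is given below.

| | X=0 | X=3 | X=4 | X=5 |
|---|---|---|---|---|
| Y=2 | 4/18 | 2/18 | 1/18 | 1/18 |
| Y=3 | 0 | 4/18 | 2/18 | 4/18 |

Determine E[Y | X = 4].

P(X = 4) = 1/6.
Summing Y·P(X=x,Y=y) over the conditioning event gives 4/9.
E[Y | X = 4] = (4/9) / (1/6) = 8/3.

8/3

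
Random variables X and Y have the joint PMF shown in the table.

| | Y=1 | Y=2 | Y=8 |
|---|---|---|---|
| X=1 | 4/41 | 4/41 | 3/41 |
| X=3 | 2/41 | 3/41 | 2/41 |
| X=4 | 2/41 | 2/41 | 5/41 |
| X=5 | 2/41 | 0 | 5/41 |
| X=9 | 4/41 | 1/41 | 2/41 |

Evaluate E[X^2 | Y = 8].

388/17

P(Y = 8) = 17/41.
Σ X^2·P over the event = 1·(3/41) + 9·(2/41) + 16·(5/41) + 25·(5/41) + 81·(2/41) = 388/41.
E[X^2 | Y = 8] = (388/41) / (17/41) = 388/17.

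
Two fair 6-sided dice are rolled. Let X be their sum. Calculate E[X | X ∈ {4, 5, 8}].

P(X ∈ {4, 5, 8}) = 1/3.
Σ over the event: 4·1/12 + 5·1/9 + 8·5/36 = 2.
E[X | X ∈ {4, 5, 8}] = (2) / (1/3) = 6.

6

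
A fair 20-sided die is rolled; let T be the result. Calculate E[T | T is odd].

10

Given T is odd, T is equally likely to be any of {1, 3, 5, 7, 9, 11, 13, 15, 17, 19}.
E[T | T is odd] = (1 + 3 + 5 + 7 + 9 + 11 + 13 + 15 + 17 + 19) / 10 = 10.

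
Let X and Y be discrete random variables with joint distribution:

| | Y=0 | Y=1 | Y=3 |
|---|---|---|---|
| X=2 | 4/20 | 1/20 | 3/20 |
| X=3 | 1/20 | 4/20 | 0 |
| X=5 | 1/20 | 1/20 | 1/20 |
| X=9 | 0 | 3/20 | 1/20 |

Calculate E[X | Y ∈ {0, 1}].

P(Y ∈ {0, 1}) = 3/4.
Σ X·P over the event = 2·(4/20) + 2·(1/20) + 3·(1/20) + 3·(4/20) + 5·(1/20) + 5·(1/20) + 9·(3/20) = 31/10.
E[X | Y ∈ {0, 1}] = (31/10) / (3/4) = 62/15.

62/15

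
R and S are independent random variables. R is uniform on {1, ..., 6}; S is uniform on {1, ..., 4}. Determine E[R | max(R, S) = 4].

P(max(R, S) = 4) = 7/24.
Summing R·P(x,y) over outcomes with max(R, S) = 4 gives 11/12.
E[R | max(R, S) = 4] = (11/12) / (7/24) = 22/7.

22/7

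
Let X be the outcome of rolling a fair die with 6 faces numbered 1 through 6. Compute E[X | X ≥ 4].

Given X ≥ 4, X is equally likely to be any of {4, 5, 6}.
E[X | X ≥ 4] = (4 + 5 + 6) / 3 = 5.

5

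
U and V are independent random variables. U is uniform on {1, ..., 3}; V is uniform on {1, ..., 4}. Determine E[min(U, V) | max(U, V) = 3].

Outcomes with max(U, V) = 3: (1,3), (2,3), (3,1), (3,2), (3,3), each with probability 1/12.
E[min(U, V) | max(U, V) = 3] = (1 + 2 + 1 + 2 + 3) / 5 = 9/5.

9/5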